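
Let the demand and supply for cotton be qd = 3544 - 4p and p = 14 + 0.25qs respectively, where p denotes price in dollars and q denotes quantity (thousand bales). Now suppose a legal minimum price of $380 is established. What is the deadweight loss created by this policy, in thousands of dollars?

Rearranging supply gives qs = 4p - 56. Equilibrium: 3544 - 4p = 4p - 56, so 3600 = 8p and p* = 450, q* = 1744.
Since 380 is below p* = 450, the floor does not bind and the free-market outcome prevails.
Since the control does not bind, no trades are prevented and deadweight loss is zero.

0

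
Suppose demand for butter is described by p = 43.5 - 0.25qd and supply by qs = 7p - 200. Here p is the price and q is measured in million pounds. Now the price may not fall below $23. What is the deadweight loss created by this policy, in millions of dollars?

0

Rearranging demand gives qd = 174 - 4p. Equilibrium: 174 - 4p = 7p - 200, so 374 = 11p and p* = 34, q* = 38.
Since 23 is below p* = 34, the floor does not bind and the free-market outcome prevails.
Since the control does not bind, no trades are prevented and deadweight loss is zero.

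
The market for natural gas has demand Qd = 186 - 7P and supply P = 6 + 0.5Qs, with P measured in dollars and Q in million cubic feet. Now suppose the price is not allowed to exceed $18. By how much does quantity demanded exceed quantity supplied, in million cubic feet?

36

Rearranging supply gives Qs = 2P - 12. Equilibrium: 186 - 7P = 2P - 12, so 198 = 9P and P* = 22, Q* = 32.
Because the ceiling (18) lies below the market-clearing price, it is binding.
At P = 18: Qd = 186 - 7·18 = 60 and Qs = 2·18 - 12 = 24.
Shortage = Qd - Qs = 60 - 24 = 36.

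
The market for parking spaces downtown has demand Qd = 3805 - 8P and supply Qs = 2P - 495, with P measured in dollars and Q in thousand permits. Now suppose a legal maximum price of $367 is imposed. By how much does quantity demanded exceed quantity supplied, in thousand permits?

630

Equilibrium: 3805 - 8P = 2P - 495, so 4300 = 10P and P* = 430, Q* = 365.
Because the ceiling (367) lies below the market-clearing price, it is binding.
At P = 367: Qd = 3805 - 8·367 = 869 and Qs = 2·367 - 495 = 239.
Shortage = Qd - Qs = 869 - 239 = 630.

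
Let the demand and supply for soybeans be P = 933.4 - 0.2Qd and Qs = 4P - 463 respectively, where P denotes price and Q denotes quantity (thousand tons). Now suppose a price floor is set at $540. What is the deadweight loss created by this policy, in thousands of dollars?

0

Rearranging demand gives Qd = 4667 - 5P. Equilibrium: 4667 - 5P = 4P - 463, so 5130 = 9P and P* = 570, Q* = 1817.
Since 540 is below P* = 570, the floor does not bind and the free-market outcome prevails.
Since the control does not bind, no trades are prevented and deadweight loss is zero.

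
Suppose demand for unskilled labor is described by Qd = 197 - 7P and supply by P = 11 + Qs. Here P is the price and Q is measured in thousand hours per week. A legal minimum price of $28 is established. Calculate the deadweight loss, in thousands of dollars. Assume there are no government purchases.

112

Rearranging supply gives Qs = P - 11. Equilibrium: 197 - 7P = P - 11, so 208 = 8P and P* = 26, Q* = 15.
Since 28 > 26, the floor is binding.
At P = 28: Qd = 197 - 7·28 = 1 and Qs = 28 - 11 = 17.
Quantity traded falls to 1. At Q = 1 the demand price is (197 - 1)/7 = 28 and the supply price is 11 + 1 = 12.
Deadweight loss = ½ · (28 - 12) · (15 - 1) = ½ · 16 · 14 = 112.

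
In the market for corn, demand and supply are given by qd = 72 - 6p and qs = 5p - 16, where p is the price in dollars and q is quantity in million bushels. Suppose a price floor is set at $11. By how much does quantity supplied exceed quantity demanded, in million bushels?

Setting quantity demanded equal to quantity supplied, 72 - 6p = 5p - 16, gives p* = 8 and q* = 24.
Because the floor (11) lies above the market-clearing price, it is binding.
At p = 11: qd = 72 - 6·11 = 6 and qs = 5·11 - 16 = 39.
Surplus = qs - qd = 39 - 6 = 33.

33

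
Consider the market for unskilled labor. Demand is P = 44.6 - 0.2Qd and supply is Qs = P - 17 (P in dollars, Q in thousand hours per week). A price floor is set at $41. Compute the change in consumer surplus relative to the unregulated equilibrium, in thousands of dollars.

-20.5

Rearranging demand gives Qd = 223 - 5P. Setting quantity demanded equal to quantity supplied, 223 - 5P = P - 17, gives P* = 40 and Q* = 23.
The floor of 41 is above the equilibrium price 40, so it binds.
At P = 41: Qd = 223 - 5·41 = 18 and Qs = 41 - 17 = 24.
Consumer surplus without the control is ½ · (44.6 - 40) · 23 = 52.9.
With the floor, consumers buy 18 units at 41, so CS = ½ · (44.6 - 41) · 18 = 32.4.
Change in consumer surplus = 32.4 - 52.9 = -20.5.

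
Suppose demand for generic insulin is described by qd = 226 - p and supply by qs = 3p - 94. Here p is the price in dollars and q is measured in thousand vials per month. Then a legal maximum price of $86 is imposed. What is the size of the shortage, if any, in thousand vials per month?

0

Setting quantity demanded equal to quantity supplied, 226 - p = 3p - 94, gives p* = 80 and q* = 146.
Since 86 is above p* = 80, the ceiling does not bind and the free-market outcome prevails.
Since the control does not bind, there is no shortage.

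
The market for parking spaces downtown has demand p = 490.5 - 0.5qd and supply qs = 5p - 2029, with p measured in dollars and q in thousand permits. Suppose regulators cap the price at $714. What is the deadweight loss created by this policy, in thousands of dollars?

0

Rearranging demand gives qd = 981 - 2p. Setting quantity demanded equal to quantity supplied, 981 - 2p = 5p - 2029, gives p* = 430 and q* = 121.
The ceiling of 714 is above the equilibrium price 430, so it is not binding; the market clears at p* = 430, q* = 121.
Since the control does not bind, no trades are prevented and deadweight loss is zero.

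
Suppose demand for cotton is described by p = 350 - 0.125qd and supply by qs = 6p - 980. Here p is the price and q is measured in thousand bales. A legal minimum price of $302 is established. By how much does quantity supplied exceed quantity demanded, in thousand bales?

448

Rearranging demand gives qd = 2800 - 8p. In a free market, 2800 - 8p = 6p - 980 gives the equilibrium p* = 270, q* = 640.
The floor of 302 is above the equilibrium price 270, so it binds.
At p = 302: qd = 2800 - 8·302 = 384 and qs = 6·302 - 980 = 832.
Surplus = qs - qd = 832 - 384 = 448.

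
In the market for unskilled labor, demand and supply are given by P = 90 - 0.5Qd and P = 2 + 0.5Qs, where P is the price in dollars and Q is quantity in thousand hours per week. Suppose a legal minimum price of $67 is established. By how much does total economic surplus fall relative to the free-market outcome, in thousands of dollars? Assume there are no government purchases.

882

Rearranging demand gives Qd = 180 - 2P; rearranging supply gives Qs = 2P - 4. In a free market, 180 - 2P = 2P - 4 gives the equilibrium P* = 46, Q* = 88.
Because the floor (67) lies above the market-clearing price, it is binding.
At P = 67: Qd = 180 - 2·67 = 46 and Qs = 2·67 - 4 = 130.
Quantity traded falls to 46. At Q = 46 the demand price is (180 - 46)/2 = 67 and the supply price is (4 + 46)/2 = 25.
Deadweight loss = ½ · (67 - 25) · (88 - 46) = ½ · 42 · 42 = 882.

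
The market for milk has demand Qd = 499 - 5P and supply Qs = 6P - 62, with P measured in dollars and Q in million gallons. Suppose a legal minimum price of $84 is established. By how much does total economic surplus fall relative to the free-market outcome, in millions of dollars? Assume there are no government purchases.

4991.25

Equilibrium: 499 - 5P = 6P - 62, so 561 = 11P and P* = 51, Q* = 244.
Because the floor (84) lies above the market-clearing price, it is binding.
At P = 84: Qd = 499 - 5·84 = 79 and Qs = 6·84 - 62 = 442.
Quantity traded falls to 79. At Q = 79 the demand price is (499 - 79)/5 = 84 and the supply price is (62 + 79)/6 = 23.5.
Deadweight loss = ½ · (84 - 23.5) · (244 - 79) = ½ · 60.5 · 165 = 4991.25.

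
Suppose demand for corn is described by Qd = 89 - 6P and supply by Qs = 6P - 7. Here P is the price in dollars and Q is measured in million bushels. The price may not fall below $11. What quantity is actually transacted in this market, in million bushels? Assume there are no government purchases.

23

Equilibrium: 89 - 6P = 6P - 7, so 96 = 12P and P* = 8, Q* = 41.
The floor of 11 is above the equilibrium price 8, so it binds.
At P = 11: Qd = 89 - 6·11 = 23 and Qs = 6·11 - 7 = 59.
The quantity actually transacted is the short side, demand: 23.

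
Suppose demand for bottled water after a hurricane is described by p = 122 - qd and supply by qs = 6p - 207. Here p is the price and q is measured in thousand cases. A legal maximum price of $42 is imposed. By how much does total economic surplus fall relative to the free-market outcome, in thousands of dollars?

525

Rearranging demand gives qd = 122 - p. In a free market, 122 - p = 6p - 207 gives the equilibrium p* = 47, q* = 75.
The ceiling of 42 is below the equilibrium price 47, so it binds.
At p = 42: qd = 122 - 42 = 80 and qs = 6·42 - 207 = 45.
Quantity traded falls to 45. At q = 45 the demand price is 122 - 45 = 77 and the supply price is (207 + 45)/6 = 42.
Deadweight loss = ½ · (77 - 42) · (75 - 45) = ½ · 35 · 30 = 525.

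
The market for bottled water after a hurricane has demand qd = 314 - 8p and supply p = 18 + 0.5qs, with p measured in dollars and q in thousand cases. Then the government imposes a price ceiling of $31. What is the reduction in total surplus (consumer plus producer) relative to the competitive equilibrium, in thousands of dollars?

20

Rearranging supply gives qs = 2p - 36. Without the control the market clears where 314 - 8p = 2p - 36, i.e. p* = 35 and q* = 34.
The ceiling of 31 is below the equilibrium price 35, so it binds.
At p = 31: qd = 314 - 8·31 = 66 and qs = 2·31 - 36 = 26.
Quantity traded falls to 26. At q = 26 the demand price is (314 - 26)/8 = 36 and the supply price is (36 + 26)/2 = 31.
Deadweight loss = ½ · (36 - 31) · (34 - 26) = ½ · 5 · 8 = 20.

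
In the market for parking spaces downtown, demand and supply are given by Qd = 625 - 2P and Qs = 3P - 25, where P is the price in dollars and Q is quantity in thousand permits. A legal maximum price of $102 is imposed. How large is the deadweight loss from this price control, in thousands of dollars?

2940

In a free market, 625 - 2P = 3P - 25 gives the equilibrium P* = 130, Q* = 365.
The ceiling of 102 is below the equilibrium price 130, so it binds.
At P = 102: Qd = 625 - 2·102 = 421 and Qs = 3·102 - 25 = 281.
Quantity traded falls to 281. At Q = 281 the demand price is (625 - 281)/2 = 172 and the supply price is (25 + 281)/3 = 102.
Deadweight loss = ½ · (172 - 102) · (365 - 281) = ½ · 70 · 84 = 2940.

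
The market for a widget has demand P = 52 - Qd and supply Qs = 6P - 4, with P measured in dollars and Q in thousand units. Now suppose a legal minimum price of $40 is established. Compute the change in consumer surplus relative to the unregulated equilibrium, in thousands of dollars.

-896

Rearranging demand gives Qd = 52 - P. In a free market, 52 - P = 6P - 4 gives the equilibrium P* = 8, Q* = 44.
Because the floor (40) lies above the market-clearing price, it is binding.
At P = 40: Qd = 52 - 40 = 12 and Qs = 6·40 - 4 = 236.
Consumer surplus without the control is ½ · (52 - 8) · 44 = 968.
With the floor, consumers buy 12 units at 40, so CS = ½ · (52 - 40) · 12 = 72.
Change in consumer surplus = 72 - 968 = -896.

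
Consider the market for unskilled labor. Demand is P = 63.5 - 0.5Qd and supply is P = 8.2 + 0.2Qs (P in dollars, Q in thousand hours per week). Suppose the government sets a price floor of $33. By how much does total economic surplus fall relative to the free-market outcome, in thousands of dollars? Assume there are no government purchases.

113.4

Rearranging demand gives Qd = 127 - 2P; rearranging supply gives Qs = 5P - 41. Setting quantity demanded equal to quantity supplied, 127 - 2P = 5P - 41, gives P* = 24 and Q* = 79.
Since 33 > 24, the floor is binding.
At P = 33: Qd = 127 - 2·33 = 61 and Qs = 5·33 - 41 = 124.
Quantity traded falls to 61. At Q = 61 the demand price is (127 - 61)/2 = 33 and the supply price is (41 + 61)/5 = 20.4.
Deadweight loss = ½ · (33 - 20.4) · (79 - 61) = ½ · 12.6 · 18 = 113.4.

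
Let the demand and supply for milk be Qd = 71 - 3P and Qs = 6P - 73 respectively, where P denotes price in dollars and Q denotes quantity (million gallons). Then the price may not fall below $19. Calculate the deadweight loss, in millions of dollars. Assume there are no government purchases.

20.25

In a free market, 71 - 3P = 6P - 73 gives the equilibrium P* = 16, Q* = 23.
Because the floor (19) lies above the market-clearing price, it is binding.
At P = 19: Qd = 71 - 3·19 = 14 and Qs = 6·19 - 73 = 41.
Quantity traded falls to 14. At Q = 14 the demand price is (71 - 14)/3 = 19 and the supply price is (73 + 14)/6 = 14.5.
Deadweight loss = ½ · (19 - 14.5) · (23 - 14) = ½ · 4.5 · 9 = 20.25.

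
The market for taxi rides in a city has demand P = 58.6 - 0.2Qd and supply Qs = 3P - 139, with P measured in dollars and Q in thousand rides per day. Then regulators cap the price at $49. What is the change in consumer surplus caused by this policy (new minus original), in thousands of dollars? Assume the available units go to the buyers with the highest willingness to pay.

17.5

Rearranging demand gives Qd = 293 - 5P. Without the control the market clears where 293 - 5P = 3P - 139, i.e. P* = 54 and Q* = 23.
Because the ceiling (49) lies below the market-clearing price, it is binding.
At P = 49: Qd = 293 - 5·49 = 48 and Qs = 3·49 - 139 = 8.
Consumer surplus without the control is ½ · (58.6 - 54) · 23 = 52.9.
With the ceiling, 8 units are sold at 49 (assume they go to the highest-value buyers). The demand price at Q = 8 is 57, so CS = ½ · [(58.6 - 49) + (57 - 49)] · 8 = 70.4.
Change in consumer surplus = 70.4 - 52.9 = 17.5.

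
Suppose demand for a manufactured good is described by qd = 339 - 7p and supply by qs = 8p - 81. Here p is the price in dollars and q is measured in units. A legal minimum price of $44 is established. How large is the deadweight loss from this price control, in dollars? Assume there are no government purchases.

Without the control the market clears where 339 - 7p = 8p - 81, i.e. p* = 28 and q* = 143.
The floor of 44 is above the equilibrium price 28, so it binds.
At p = 44: qd = 339 - 7·44 = 31 and qs = 8·44 - 81 = 271.
Quantity traded falls to 31. At q = 31 the demand price is (339 - 31)/7 = 44 and the supply price is (81 + 31)/8 = 14.
Deadweight loss = ½ · (44 - 14) · (143 - 31) = ½ · 30 · 112 = 1680.

1680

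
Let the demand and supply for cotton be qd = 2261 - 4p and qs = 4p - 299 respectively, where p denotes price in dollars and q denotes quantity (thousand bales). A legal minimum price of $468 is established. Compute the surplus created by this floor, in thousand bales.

1184

Setting quantity demanded equal to quantity supplied, 2261 - 4p = 4p - 299, gives p* = 320 and q* = 981.
Since 468 > 320, the floor is binding.
At p = 468: qd = 2261 - 4·468 = 389 and qs = 4·468 - 299 = 1573.
Surplus = qs - qd = 1573 - 389 = 1184.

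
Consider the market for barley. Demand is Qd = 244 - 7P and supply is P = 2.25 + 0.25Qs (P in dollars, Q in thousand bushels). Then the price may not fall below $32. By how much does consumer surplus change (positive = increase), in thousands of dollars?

-463.5

Rearranging supply gives Qs = 4P - 9. Equilibrium: 244 - 7P = 4P - 9, so 253 = 11P and P* = 23, Q* = 83.
Since 32 > 23, the floor is binding.
At P = 32: Qd = 244 - 7·32 = 20 and Qs = 4·32 - 9 = 119.
Consumer surplus without the control is ½ · (244/7 - 23) · 83 = 6889/14.
With the floor, consumers buy 20 units at 32, so CS = ½ · (244/7 - 32) · 20 = 200/7.
Change in consumer surplus = 200/7 - 6889/14 = -463.5.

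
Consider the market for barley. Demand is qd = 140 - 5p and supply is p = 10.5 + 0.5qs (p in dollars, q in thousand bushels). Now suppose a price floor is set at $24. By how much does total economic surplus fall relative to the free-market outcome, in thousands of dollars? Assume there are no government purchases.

8.75

Rearranging supply gives qs = 2p - 21. Equilibrium: 140 - 5p = 2p - 21, so 161 = 7p and p* = 23, q* = 25.
The floor of 24 is above the equilibrium price 23, so it binds.
At p = 24: qd = 140 - 5·24 = 20 and qs = 2·24 - 21 = 27.
Quantity traded falls to 20. At q = 20 the demand price is (140 - 20)/5 = 24 and the supply price is (21 + 20)/2 = 20.5.
Deadweight loss = ½ · (24 - 20.5) · (25 - 20) = ½ · 3.5 · 5 = 8.75.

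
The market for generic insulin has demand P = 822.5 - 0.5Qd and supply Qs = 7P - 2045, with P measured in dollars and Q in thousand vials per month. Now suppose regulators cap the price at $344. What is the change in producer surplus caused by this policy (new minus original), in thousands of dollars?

Rearranging demand gives Qd = 1645 - 2P. In a free market, 1645 - 2P = 7P - 2045 gives the equilibrium P* = 410, Q* = 825.
Because the ceiling (344) lies below the market-clearing price, it is binding.
At P = 344: Qd = 1645 - 2·344 = 957 and Qs = 7·344 - 2045 = 363.
Producer surplus without the control is ½ · (410 - 2045/7) · 825 = 680625/14.
With the ceiling, producers sell 363 units at 344, so PS = ½ · (344 - 2045/7) · 363 = 131769/14.
Change in producer surplus = 131769/14 - 680625/14 = -39204.

-39204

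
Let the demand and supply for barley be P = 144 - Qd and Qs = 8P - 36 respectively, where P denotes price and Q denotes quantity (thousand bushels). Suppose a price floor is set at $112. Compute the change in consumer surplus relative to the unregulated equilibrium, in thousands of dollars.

-7176

Rearranging demand gives Qd = 144 - P. Equilibrium: 144 - P = 8P - 36, so 180 = 9P and P* = 20, Q* = 124.
Because the floor (112) lies above the market-clearing price, it is binding.
At P = 112: Qd = 144 - 112 = 32 and Qs = 8·112 - 36 = 860.
Consumer surplus without the control is ½ · (144 - 20) · 124 = 7688.
With the floor, consumers buy 32 units at 112, so CS = ½ · (144 - 112) · 32 = 512.
Change in consumer surplus = 512 - 7688 = -7176.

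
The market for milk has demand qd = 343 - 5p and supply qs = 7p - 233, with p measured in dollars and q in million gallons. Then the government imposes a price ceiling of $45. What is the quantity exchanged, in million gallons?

82

In a free market, 343 - 5p = 7p - 233 gives the equilibrium p* = 48, q* = 103.
Because the ceiling (45) lies below the market-clearing price, it is binding.
At p = 45: qd = 343 - 5·45 = 118 and qs = 7·45 - 233 = 82.
The quantity actually transacted is the short side, supply: 82.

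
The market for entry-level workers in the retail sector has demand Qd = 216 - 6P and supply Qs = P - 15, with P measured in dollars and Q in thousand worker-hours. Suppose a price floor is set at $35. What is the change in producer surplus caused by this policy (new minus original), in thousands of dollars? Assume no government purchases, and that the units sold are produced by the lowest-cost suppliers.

Without the control the market clears where 216 - 6P = P - 15, i.e. P* = 33 and Q* = 18.
Because the floor (35) lies above the market-clearing price, it is binding.
At P = 35: Qd = 216 - 6·35 = 6 and Qs = 35 - 15 = 20.
Producer surplus without the control is ½ · (33 - 15) · 18 = 162.
With the floor, 6 units are sold at 35. The supply price at Q = 6 is 21, so PS = ½ · [(35 - 15) + (35 - 21)] · 6 = 102.
Change in producer surplus = 102 - 162 = -60.

-60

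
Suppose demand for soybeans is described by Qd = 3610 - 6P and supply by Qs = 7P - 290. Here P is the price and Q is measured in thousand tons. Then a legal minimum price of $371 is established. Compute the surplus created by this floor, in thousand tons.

923

Equilibrium: 3610 - 6P = 7P - 290, so 3900 = 13P and P* = 300, Q* = 1810.
Since 371 > 300, the floor is binding.
At P = 371: Qd = 3610 - 6·371 = 1384 and Qs = 7·371 - 290 = 2307.
Surplus = Qs - Qd = 2307 - 1384 = 923.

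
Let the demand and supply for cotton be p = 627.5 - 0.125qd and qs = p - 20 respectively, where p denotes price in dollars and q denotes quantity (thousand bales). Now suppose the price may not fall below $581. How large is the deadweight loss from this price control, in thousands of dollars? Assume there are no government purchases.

15876

Rearranging demand gives qd = 5020 - 8p. Setting quantity demanded equal to quantity supplied, 5020 - 8p = p - 20, gives p* = 560 and q* = 540.
Because the floor (581) lies above the market-clearing price, it is binding.
At p = 581: qd = 5020 - 8·581 = 372 and qs = 581 - 20 = 561.
Quantity traded falls to 372. At q = 372 the demand price is (5020 - 372)/8 = 581 and the supply price is 20 + 372 = 392.
Deadweight loss = ½ · (581 - 392) · (540 - 372) = ½ · 189 · 168 = 15876.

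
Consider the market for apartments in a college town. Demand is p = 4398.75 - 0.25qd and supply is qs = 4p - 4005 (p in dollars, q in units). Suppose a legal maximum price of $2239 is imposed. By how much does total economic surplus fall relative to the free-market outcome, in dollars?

Rearranging demand gives qd = 17595 - 4p. Setting quantity demanded equal to quantity supplied, 17595 - 4p = 4p - 4005, gives p* = 2700 and q* = 6795.
Because the ceiling (2239) lies below the market-clearing price, it is binding.
At p = 2239: qd = 17595 - 4·2239 = 8639 and qs = 4·2239 - 4005 = 4951.
Quantity traded falls to 4951. At q = 4951 the demand price is (17595 - 4951)/4 = 3161 and the supply price is (4005 + 4951)/4 = 2239.
Deadweight loss = ½ · (3161 - 2239) · (6795 - 4951) = ½ · 922 · 1844 = 850084.

850084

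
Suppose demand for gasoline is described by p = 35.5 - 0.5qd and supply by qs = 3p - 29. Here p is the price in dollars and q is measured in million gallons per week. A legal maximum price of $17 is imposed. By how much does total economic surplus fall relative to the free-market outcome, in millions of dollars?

Rearranging demand gives qd = 71 - 2p. In a free market, 71 - 2p = 3p - 29 gives the equilibrium p* = 20, q* = 31.
The ceiling of 17 is below the equilibrium price 20, so it binds.
At p = 17: qd = 71 - 2·17 = 37 and qs = 3·17 - 29 = 22.
Quantity traded falls to 22. At q = 22 the demand price is (71 - 22)/2 = 24.5 and the supply price is (29 + 22)/3 = 17.
Deadweight loss = ½ · (24.5 - 17) · (31 - 22) = ½ · 7.5 · 9 = 33.75.

33.75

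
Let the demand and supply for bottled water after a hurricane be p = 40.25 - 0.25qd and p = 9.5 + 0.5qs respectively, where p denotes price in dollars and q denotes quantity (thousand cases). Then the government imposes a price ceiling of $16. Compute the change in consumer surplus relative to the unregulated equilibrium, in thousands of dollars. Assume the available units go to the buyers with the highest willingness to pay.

Rearranging demand gives qd = 161 - 4p; rearranging supply gives qs = 2p - 19. Equilibrium: 161 - 4p = 2p - 19, so 180 = 6p and p* = 30, q* = 41.
Because the ceiling (16) lies below the market-clearing price, it is binding.
At p = 16: qd = 161 - 4·16 = 97 and qs = 2·16 - 19 = 13.
Consumer surplus without the control is ½ · (40.25 - 30) · 41 = 210.125.
With the ceiling, 13 units are sold at 16 (assume they go to the highest-value buyers). The demand price at q = 13 is 37, so CS = ½ · [(40.25 - 16) + (37 - 16)] · 13 = 294.125.
Change in consumer surplus = 294.125 - 210.125 = 84.

84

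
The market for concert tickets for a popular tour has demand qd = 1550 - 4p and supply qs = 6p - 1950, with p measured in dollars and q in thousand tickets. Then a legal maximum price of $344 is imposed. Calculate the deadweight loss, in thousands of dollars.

In a free market, 1550 - 4p = 6p - 1950 gives the equilibrium p* = 350, q* = 150.
Since 344 < 350, the ceiling is binding.
At p = 344: qd = 1550 - 4·344 = 174 and qs = 6·344 - 1950 = 114.
Quantity traded falls to 114. At q = 114 the demand price is (1550 - 114)/4 = 359 and the supply price is (1950 + 114)/6 = 344.
Deadweight loss = ½ · (359 - 344) · (150 - 114) = ½ · 15 · 36 = 270.

270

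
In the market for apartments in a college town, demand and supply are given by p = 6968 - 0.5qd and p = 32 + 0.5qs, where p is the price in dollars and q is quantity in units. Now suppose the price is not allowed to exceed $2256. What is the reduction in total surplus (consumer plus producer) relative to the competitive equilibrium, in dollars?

Rearranging demand gives qd = 13936 - 2p; rearranging supply gives qs = 2p - 64. Without the control the market clears where 13936 - 2p = 2p - 64, i.e. p* = 3500 and q* = 6936.
Since 2256 < 3500, the ceiling is binding.
At p = 2256: qd = 13936 - 2·2256 = 9424 and qs = 2·2256 - 64 = 4448.
Quantity traded falls to 4448. At q = 4448 the demand price is (13936 - 4448)/2 = 4744 and the supply price is (64 + 4448)/2 = 2256.
Deadweight loss = ½ · (4744 - 2256) · (6936 - 4448) = ½ · 2488 · 2488 = 3095072.

3095072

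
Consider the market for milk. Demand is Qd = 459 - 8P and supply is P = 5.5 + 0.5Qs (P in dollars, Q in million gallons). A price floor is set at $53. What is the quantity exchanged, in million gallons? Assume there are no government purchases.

Rearranging supply gives Qs = 2P - 11. Setting quantity demanded equal to quantity supplied, 459 - 8P = 2P - 11, gives P* = 47 and Q* = 83.
Because the floor (53) lies above the market-clearing price, it is binding.
At P = 53: Qd = 459 - 8·53 = 35 and Qs = 2·53 - 11 = 95.
The quantity actually transacted is the short side, demand: 35.

35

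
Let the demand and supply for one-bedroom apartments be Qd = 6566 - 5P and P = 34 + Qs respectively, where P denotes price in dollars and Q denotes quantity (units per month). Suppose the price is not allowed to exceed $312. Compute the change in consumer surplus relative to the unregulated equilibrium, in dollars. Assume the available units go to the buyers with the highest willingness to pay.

156969.6

Rearranging supply gives Qs = P - 34. Setting quantity demanded equal to quantity supplied, 6566 - 5P = P - 34, gives P* = 1100 and Q* = 1066.
The ceiling of 312 is below the equilibrium price 1100, so it binds.
At P = 312: Qd = 6566 - 5·312 = 5006 and Qs = 312 - 34 = 278.
Consumer surplus without the control is ½ · (1313.2 - 1100) · 1066 = 113635.6.
With the ceiling, 278 units are sold at 312 (assume they go to the highest-value buyers). The demand price at Q = 278 is 1257.6, so CS = ½ · [(1313.2 - 312) + (1257.6 - 312)] · 278 = 270605.2.
Change in consumer surplus = 270605.2 - 113635.6 = 156969.6.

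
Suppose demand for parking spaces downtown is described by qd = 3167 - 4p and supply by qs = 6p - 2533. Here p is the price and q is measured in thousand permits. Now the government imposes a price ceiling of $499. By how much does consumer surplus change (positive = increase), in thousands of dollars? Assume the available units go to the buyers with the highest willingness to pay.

Equilibrium: 3167 - 4p = 6p - 2533, so 5700 = 10p and p* = 570, q* = 887.
Since 499 < 570, the ceiling is binding.
At p = 499: qd = 3167 - 4·499 = 1171 and qs = 6·499 - 2533 = 461.
Consumer surplus without the control is ½ · (791.75 - 570) · 887 = 98346.125.
With the ceiling, 461 units are sold at 499 (assume they go to the highest-value buyers). The demand price at q = 461 is 676.5, so CS = ½ · [(791.75 - 499) + (676.5 - 499)] · 461 = 108392.625.
Change in consumer surplus = 108392.625 - 98346.125 = 10046.5.

10046.5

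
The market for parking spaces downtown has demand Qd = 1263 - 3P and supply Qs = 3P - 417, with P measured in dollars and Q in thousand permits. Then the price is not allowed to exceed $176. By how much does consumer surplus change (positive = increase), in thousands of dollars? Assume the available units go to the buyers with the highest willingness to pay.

Setting quantity demanded equal to quantity supplied, 1263 - 3P = 3P - 417, gives P* = 280 and Q* = 423.
Because the ceiling (176) lies below the market-clearing price, it is binding.
At P = 176: Qd = 1263 - 3·176 = 735 and Qs = 3·176 - 417 = 111.
Consumer surplus without the control is ½ · (421 - 280) · 423 = 29821.5.
With the ceiling, 111 units are sold at 176 (assume they go to the highest-value buyers). The demand price at Q = 111 is 384, so CS = ½ · [(421 - 176) + (384 - 176)] · 111 = 25141.5.
Change in consumer surplus = 25141.5 - 29821.5 = -4680.

-4680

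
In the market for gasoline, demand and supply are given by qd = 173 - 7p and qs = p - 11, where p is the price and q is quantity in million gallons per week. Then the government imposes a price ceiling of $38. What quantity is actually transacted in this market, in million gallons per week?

12

In a free market, 173 - 7p = p - 11 gives the equilibrium p* = 23, q* = 12.
Since 38 is above p* = 23, the ceiling does not bind and the free-market outcome prevails.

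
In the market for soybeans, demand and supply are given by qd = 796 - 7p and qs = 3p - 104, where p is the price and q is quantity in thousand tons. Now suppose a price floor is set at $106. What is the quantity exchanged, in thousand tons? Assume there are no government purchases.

In a free market, 796 - 7p = 3p - 104 gives the equilibrium p* = 90, q* = 166.
Because the floor (106) lies above the market-clearing price, it is binding.
At p = 106: qd = 796 - 7·106 = 54 and qs = 3·106 - 104 = 214.
The quantity actually transacted is the short side, demand: 54.

54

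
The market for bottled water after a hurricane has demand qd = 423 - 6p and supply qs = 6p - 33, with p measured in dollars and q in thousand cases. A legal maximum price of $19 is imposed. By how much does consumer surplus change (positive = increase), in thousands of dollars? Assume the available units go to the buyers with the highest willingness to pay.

Equilibrium: 423 - 6p = 6p - 33, so 456 = 12p and p* = 38, q* = 195.
Because the ceiling (19) lies below the market-clearing price, it is binding.
At p = 19: qd = 423 - 6·19 = 309 and qs = 6·19 - 33 = 81.
Consumer surplus without the control is ½ · (70.5 - 38) · 195 = 3168.75.
With the ceiling, 81 units are sold at 19 (assume they go to the highest-value buyers). The demand price at q = 81 is 57, so CS = ½ · [(70.5 - 19) + (57 - 19)] · 81 = 3624.75.
Change in consumer surplus = 3624.75 - 3168.75 = 456.

456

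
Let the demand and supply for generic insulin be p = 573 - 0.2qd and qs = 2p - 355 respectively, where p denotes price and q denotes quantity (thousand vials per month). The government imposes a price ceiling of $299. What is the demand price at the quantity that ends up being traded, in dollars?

Rearranging demand gives qd = 2865 - 5p. Setting quantity demanded equal to quantity supplied, 2865 - 5p = 2p - 355, gives p* = 460 and q* = 565.
Since 299 < 460, the ceiling is binding.
At p = 299: qd = 2865 - 5·299 = 1370 and qs = 2·299 - 355 = 243.
Only 243 units reach the market. On the demand curve, the marginal buyer's willingness to pay at q = 243 is (2865 - 243)/5 = 524.4.

524.4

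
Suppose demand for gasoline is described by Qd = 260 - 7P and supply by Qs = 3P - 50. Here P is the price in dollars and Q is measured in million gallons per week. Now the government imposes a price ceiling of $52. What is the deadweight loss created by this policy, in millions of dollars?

Setting quantity demanded equal to quantity supplied, 260 - 7P = 3P - 50, gives P* = 31 and Q* = 43.
Since 52 is above P* = 31, the ceiling does not bind and the free-market outcome prevails.
Since the control does not bind, no trades are prevented and deadweight loss is zero.

0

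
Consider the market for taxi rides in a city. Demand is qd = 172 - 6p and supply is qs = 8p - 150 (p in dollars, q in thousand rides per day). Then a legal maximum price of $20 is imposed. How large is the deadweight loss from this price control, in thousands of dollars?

84

Equilibrium: 172 - 6p = 8p - 150, so 322 = 14p and p* = 23, q* = 34.
Since 20 < 23, the ceiling is binding.
At p = 20: qd = 172 - 6·20 = 52 and qs = 8·20 - 150 = 10.
Quantity traded falls to 10. At q = 10 the demand price is (172 - 10)/6 = 27 and the supply price is (150 + 10)/8 = 20.
Deadweight loss = ½ · (27 - 20) · (34 - 10) = ½ · 7 · 24 = 84.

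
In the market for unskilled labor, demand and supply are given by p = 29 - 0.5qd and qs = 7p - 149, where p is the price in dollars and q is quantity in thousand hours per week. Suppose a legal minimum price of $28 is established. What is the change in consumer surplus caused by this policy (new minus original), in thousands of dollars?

Rearranging demand gives qd = 58 - 2p. Without the control the market clears where 58 - 2p = 7p - 149, i.e. p* = 23 and q* = 12.
The floor of 28 is above the equilibrium price 23, so it binds.
At p = 28: qd = 58 - 2·28 = 2 and qs = 7·28 - 149 = 47.
Consumer surplus without the control is ½ · (29 - 23) · 12 = 36.
With the floor, consumers buy 2 units at 28, so CS = ½ · (29 - 28) · 2 = 1.
Change in consumer surplus = 1 - 36 = -35.

-35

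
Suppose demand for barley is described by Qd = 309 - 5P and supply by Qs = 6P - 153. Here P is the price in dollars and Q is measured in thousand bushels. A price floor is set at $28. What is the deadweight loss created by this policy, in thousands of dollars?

Setting quantity demanded equal to quantity supplied, 309 - 5P = 6P - 153, gives P* = 42 and Q* = 99.
Since 28 is below P* = 42, the floor does not bind and the free-market outcome prevails.
Since the control does not bind, no trades are prevented and deadweight loss is zero.

0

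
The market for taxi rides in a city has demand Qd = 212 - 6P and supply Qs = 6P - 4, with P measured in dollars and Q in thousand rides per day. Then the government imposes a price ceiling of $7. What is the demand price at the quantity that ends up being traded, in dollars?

29

Without the control the market clears where 212 - 6P = 6P - 4, i.e. P* = 18 and Q* = 104.
Because the ceiling (7) lies below the market-clearing price, it is binding.
At P = 7: Qd = 212 - 6·7 = 170 and Qs = 6·7 - 4 = 38.
Only 38 units reach the market. On the demand curve, the marginal buyer's willingness to pay at Q = 38 is (212 - 38)/6 = 29.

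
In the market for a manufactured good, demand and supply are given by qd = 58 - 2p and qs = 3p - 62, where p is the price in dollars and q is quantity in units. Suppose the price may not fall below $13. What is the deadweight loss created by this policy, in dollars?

Without the control the market clears where 58 - 2p = 3p - 62, i.e. p* = 24 and q* = 10.
The floor of 13 is below the equilibrium price 24, so it is not binding; the market clears at p* = 24, q* = 10.
Since the control does not bind, no trades are prevented and deadweight loss is zero.

0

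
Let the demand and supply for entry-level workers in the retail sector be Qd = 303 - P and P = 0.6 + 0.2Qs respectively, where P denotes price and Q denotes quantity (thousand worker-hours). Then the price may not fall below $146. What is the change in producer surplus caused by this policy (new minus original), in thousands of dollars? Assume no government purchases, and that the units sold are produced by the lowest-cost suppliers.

Rearranging supply gives Qs = 5P - 3. In a free market, 303 - P = 5P - 3 gives the equilibrium P* = 51, Q* = 252.
Since 146 > 51, the floor is binding.
At P = 146: Qd = 303 - 146 = 157 and Qs = 5·146 - 3 = 727.
Producer surplus without the control is ½ · (51 - 0.6) · 252 = 6350.4.
With the floor, 157 units are sold at 146. The supply price at Q = 157 is 32, so PS = ½ · [(146 - 0.6) + (146 - 32)] · 157 = 20362.9.
Change in producer surplus = 20362.9 - 6350.4 = 14012.5.

14012.5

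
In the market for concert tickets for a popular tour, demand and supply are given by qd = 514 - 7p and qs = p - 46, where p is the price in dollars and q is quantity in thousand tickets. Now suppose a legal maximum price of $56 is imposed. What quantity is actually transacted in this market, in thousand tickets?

10

Equilibrium: 514 - 7p = p - 46, so 560 = 8p and p* = 70, q* = 24.
Since 56 < 70, the ceiling is binding.
At p = 56: qd = 514 - 7·56 = 122 and qs = 56 - 46 = 10.
The quantity actually transacted is the short side, supply: 10.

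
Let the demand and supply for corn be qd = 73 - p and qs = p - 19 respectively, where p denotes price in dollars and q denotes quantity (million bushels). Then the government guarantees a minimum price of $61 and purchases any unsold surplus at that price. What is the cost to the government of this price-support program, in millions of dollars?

Equilibrium: 73 - p = p - 19, so 92 = 2p and p* = 46, q* = 27.
Since 61 > 46, the floor is binding.
At p = 61: qd = 73 - 61 = 12 and qs = 61 - 19 = 42.
Surplus = qs - qd = 30.
Government expenditure = surplus × support price = 30 × 61 = 1830.

1830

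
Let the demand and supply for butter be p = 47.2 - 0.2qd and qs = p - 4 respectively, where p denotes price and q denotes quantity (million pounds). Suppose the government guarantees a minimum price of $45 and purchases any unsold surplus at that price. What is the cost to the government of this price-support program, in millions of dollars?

1350

Rearranging demand gives qd = 236 - 5p. Equilibrium: 236 - 5p = p - 4, so 240 = 6p and p* = 40, q* = 36.
Because the floor (45) lies above the market-clearing price, it is binding.
At p = 45: qd = 236 - 5·45 = 11 and qs = 45 - 4 = 41.
Surplus = qs - qd = 30.
Government expenditure = surplus × support price = 30 × 45 = 1350.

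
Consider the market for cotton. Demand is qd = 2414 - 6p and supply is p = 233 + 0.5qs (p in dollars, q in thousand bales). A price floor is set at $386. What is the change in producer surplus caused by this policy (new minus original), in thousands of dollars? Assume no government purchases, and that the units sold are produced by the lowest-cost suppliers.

-3536

Rearranging supply gives qs = 2p - 466. Setting quantity demanded equal to quantity supplied, 2414 - 6p = 2p - 466, gives p* = 360 and q* = 254.
Because the floor (386) lies above the market-clearing price, it is binding.
At p = 386: qd = 2414 - 6·386 = 98 and qs = 2·386 - 466 = 306.
Producer surplus without the control is ½ · (360 - 233) · 254 = 16129.
With the floor, 98 units are sold at 386. The supply price at q = 98 is 282, so PS = ½ · [(386 - 233) + (386 - 282)] · 98 = 12593.
Change in producer surplus = 12593 - 16129 = -3536.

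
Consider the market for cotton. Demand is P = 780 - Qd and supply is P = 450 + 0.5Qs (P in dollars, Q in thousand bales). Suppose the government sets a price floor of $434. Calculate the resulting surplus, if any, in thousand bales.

0

Rearranging demand gives Qd = 780 - P; rearranging supply gives Qs = 2P - 900. In a free market, 780 - P = 2P - 900 gives the equilibrium P* = 560, Q* = 220.
The floor of 434 is below the equilibrium price 560, so it is not binding; the market clears at P* = 560, Q* = 220.
Since the control does not bind, there is no surplus.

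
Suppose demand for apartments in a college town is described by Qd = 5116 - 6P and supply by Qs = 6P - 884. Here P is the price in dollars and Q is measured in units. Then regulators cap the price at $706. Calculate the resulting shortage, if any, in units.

Without the control the market clears where 5116 - 6P = 6P - 884, i.e. P* = 500 and Q* = 2116.
The ceiling of 706 is above the equilibrium price 500, so it is not binding; the market clears at P* = 500, Q* = 2116.
Since the control does not bind, there is no shortage.

0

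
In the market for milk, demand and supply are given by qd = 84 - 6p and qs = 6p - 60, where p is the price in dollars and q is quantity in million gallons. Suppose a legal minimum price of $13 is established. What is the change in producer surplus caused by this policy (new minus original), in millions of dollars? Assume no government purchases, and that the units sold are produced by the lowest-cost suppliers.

3

Equilibrium: 84 - 6p = 6p - 60, so 144 = 12p and p* = 12, q* = 12.
Since 13 > 12, the floor is binding.
At p = 13: qd = 84 - 6·13 = 6 and qs = 6·13 - 60 = 18.
Producer surplus without the control is ½ · (12 - 10) · 12 = 12.
With the floor, 6 units are sold at 13. The supply price at q = 6 is 11, so PS = ½ · [(13 - 10) + (13 - 11)] · 6 = 15.
Change in producer surplus = 15 - 12 = 3.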